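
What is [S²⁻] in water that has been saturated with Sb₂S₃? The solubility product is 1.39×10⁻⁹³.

3.16×10⁻¹⁹ M

Sb₂S₃(s) ⇌ 2 Sb³⁺(aq) + 3 S²⁻(aq)
With molar solubility s: [Sb³⁺] = 2s, [S²⁻] = 3s.
Ksp = [Sb³⁺]^2[S²⁻]^3 = (2s)^2 · (3s)^3 = 108s^5 = 1.39×10⁻⁹³
s = 1.05×10⁻¹⁹ mol L⁻¹
[S²⁻] = 3s = 3.16×10⁻¹⁹ mol L⁻¹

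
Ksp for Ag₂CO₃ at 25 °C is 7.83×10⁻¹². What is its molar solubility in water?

Ag₂CO₃(s) ⇌ 2 Ag⁺(aq) + CO₃²⁻(aq)
With molar solubility s: [Ag⁺] = 2s, [CO₃²⁻] = s.
Ksp = [Ag⁺]^2[CO₃²⁻] = (2s)^2 · s = 4s^3
4s^3 = 7.83×10⁻¹²  ⇒  s^3 = 1.96×10⁻¹²
Taking the 3rd root, s = 1.25×10⁻⁴ M.

1.25×10⁻⁴ M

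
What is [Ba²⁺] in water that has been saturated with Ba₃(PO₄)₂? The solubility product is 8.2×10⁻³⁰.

1.8×10⁻⁶ M

Ba₃(PO₄)₂(s) ⇌ 3 Ba²⁺(aq) + 2 PO₄³⁻(aq)
Let s be the molar solubility. Then [Ba²⁺] = 3s and [PO₄³⁻] = 2s.
Ksp = [Ba²⁺]^3[PO₄³⁻]^2 = (3s)^3 · (2s)^2 = 108s^5 = 8.2×10⁻³⁰
s = 6.0×10⁻⁷ mol L⁻¹
[Ba²⁺] = 3s = 1.8×10⁻⁶ mol L⁻¹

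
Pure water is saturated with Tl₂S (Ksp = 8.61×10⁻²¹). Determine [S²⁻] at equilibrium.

1.29×10⁻⁷ M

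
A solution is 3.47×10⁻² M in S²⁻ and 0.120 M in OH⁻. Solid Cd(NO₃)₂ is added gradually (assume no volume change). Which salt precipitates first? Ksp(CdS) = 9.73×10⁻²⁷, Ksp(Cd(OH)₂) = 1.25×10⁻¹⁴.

CdS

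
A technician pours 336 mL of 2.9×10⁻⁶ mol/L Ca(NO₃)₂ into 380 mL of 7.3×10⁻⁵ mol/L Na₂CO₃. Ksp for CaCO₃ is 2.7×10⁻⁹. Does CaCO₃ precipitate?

No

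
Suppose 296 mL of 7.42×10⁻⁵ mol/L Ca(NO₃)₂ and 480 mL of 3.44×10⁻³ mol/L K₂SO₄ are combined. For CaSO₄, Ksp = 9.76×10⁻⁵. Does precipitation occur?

No

The combined volume is 776 mL.
[Ca²⁺] = (7.42×10⁻⁵)(296)/776 = 2.83×10⁻⁵ mol/L
[SO₄²⁻] = (3.44×10⁻³)(480)/776 = 2.13×10⁻³ mol/L
Q = [Ca²⁺][SO₄²⁻] = 6.02×10⁻⁸
Since Q (6.02×10⁻⁸) is less than Ksp (9.76×10⁻⁵), no CaSO₄ precipitates.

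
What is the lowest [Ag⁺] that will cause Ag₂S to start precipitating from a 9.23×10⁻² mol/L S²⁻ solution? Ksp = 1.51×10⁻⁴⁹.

1.28×10⁻²⁴ M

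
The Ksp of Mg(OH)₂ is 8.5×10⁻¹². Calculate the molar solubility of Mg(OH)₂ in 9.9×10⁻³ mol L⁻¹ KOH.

8.7×10⁻⁸ M

Mg(OH)₂(s) ⇌ Mg²⁺(aq) + 2 OH⁻(aq)
With OH⁻ already at 9.9×10⁻³ mol L⁻¹ and s small, take [OH⁻] ≈ 9.9×10⁻³ mol L⁻¹ and [Mg²⁺] = s.
Ksp = [Mg²⁺][OH⁻]^2 = s(9.9×10⁻³)^2
s = 8.5×10⁻¹² / (9.9×10⁻³)^2 = 8.7×10⁻⁸
s = 8.7×10⁻⁸ mol L⁻¹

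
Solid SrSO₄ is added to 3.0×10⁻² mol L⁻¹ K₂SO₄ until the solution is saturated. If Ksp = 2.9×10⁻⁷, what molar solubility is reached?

9.7×10⁻⁶ M

SrSO₄(s) ⇌ Sr²⁺(aq) + SO₄²⁻(aq)
With SO₄²⁻ already at 3.0×10⁻² mol L⁻¹ and s small, take [SO₄²⁻] ≈ 3.0×10⁻² mol L⁻¹ and [Sr²⁺] = s.
Ksp = [Sr²⁺][SO₄²⁻] = s(3.0×10⁻²)
s = 2.9×10⁻⁷ / (3.0×10⁻²) = 9.7×10⁻⁶
s = 9.7×10⁻⁶ mol L⁻¹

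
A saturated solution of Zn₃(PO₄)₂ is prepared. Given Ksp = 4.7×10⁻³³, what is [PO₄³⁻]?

Zn₃(PO₄)₂(s) ⇌ 3 Zn²⁺(aq) + 2 PO₄³⁻(aq)
Call the molar solubility s, so that [Zn²⁺] = 3s and [PO₄³⁻] = 2s.
Ksp = [Zn²⁺]^3[PO₄³⁻]^2 = (3s)^3 · (2s)^2 = 108s^5 = 4.7×10⁻³³
s = 1.3×10⁻⁷ M
[PO₄³⁻] = 2s = 2.7×10⁻⁷ M

2.7×10⁻⁷ M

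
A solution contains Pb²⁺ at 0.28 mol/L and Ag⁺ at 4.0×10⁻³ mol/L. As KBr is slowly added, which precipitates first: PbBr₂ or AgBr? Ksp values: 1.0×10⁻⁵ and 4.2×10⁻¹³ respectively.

The threshold for precipitation is Q = Ksp.
For PbBr₂: [Br⁻] = (Ksp/[Pb²⁺])^(1/2) = 6.0×10⁻³ mol/L
For AgBr: [Br⁻] = (Ksp/[Ag⁺]) = 1.1×10⁻¹⁰ mol/L
Since AgBr needs less Br⁻ to reach saturation, it precipitates first.

AgBr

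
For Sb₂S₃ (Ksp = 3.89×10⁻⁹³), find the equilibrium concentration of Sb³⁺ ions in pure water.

Sb₂S₃(s) ⇌ 2 Sb³⁺(aq) + 3 S²⁻(aq)
For each mole of Sb₂S₃ that dissolves per liter, [Sb³⁺] = 2s and [S²⁻] = 3s; let s denote this solubility.
Ksp = [Sb³⁺]^2[S²⁻]^3 = (2s)^2 · (3s)^3 = 108s^5 = 3.89×10⁻⁹³
s = 1.29×10⁻¹⁹ M
[Sb³⁺] = 2s = 2.58×10⁻¹⁹ M

2.58×10⁻¹⁹ M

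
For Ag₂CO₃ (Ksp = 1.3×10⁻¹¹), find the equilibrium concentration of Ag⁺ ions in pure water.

3.0×10⁻⁴ M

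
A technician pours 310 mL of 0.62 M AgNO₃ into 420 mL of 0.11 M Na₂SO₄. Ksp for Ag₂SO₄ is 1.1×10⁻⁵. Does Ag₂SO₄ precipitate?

Yes

After mixing, V = 310 mL + 420 mL = 730 mL.
[Ag⁺] = (0.62)(310)/730 = 0.26 M
[SO₄²⁻] = (0.11)(420)/730 = 6.3×10⁻² M
Q = [Ag⁺]^2[SO₄²⁻] = 4.4×10⁻³
Q = 4.4×10⁻³ > Ksp = 1.1×10⁻⁵, so the solution is supersaturated and Ag₂SO₄ precipitates.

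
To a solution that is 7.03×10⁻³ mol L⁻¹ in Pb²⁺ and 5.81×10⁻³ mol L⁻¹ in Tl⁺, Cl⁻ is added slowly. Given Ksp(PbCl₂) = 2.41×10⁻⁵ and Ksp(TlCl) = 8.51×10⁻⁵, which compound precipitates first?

TlCl

Each salt precipitates once Q = Ksp for that salt.
For PbCl₂: [Cl⁻] = (Ksp/[Pb²⁺])^(1/2) = 5.86×10⁻² mol L⁻¹
For TlCl: [Cl⁻] = (Ksp/[Tl⁺]) = 1.46×10⁻² mol L⁻¹
Since TlCl needs less Cl⁻ to reach saturation, it precipitates first.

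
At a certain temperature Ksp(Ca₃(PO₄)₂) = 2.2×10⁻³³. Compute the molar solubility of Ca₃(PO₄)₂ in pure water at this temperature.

Ca₃(PO₄)₂(s) ⇌ 3 Ca²⁺(aq) + 2 PO₄³⁻(aq)
Let s be the molar solubility. Then [Ca²⁺] = 3s and [PO₄³⁻] = 2s.
Ksp = [Ca²⁺]^3[PO₄³⁻]^2 = (3s)^3 · (2s)^2 = 108s^5
108s^5 = 2.2×10⁻³³  ⇒  s^5 = 2.0×10⁻³⁵
s = (2.0×10⁻³⁵)^(1/5) = 1.2×10⁻⁷ M

1.2×10⁻⁷ M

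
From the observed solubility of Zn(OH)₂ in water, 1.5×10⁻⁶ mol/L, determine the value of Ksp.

Ksp = 1.4×10⁻¹⁷

Zn(OH)₂(s) ⇌ Zn²⁺(aq) + 2 OH⁻(aq)
If s mol/L of Zn(OH)₂ dissolves, [Zn²⁺] = s and [OH⁻] = 2s.
Ksp = [Zn²⁺][OH⁻]^2 = s · (2s)^2 = 4s^3
Ksp = 4 × (1.5×10⁻⁶)^3 = 1.4×10⁻¹⁷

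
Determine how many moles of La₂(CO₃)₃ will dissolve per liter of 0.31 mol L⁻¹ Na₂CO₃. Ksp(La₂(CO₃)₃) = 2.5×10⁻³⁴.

4.6×10⁻¹⁷ M

La₂(CO₃)₃(s) ⇌ 2 La³⁺(aq) + 3 CO₃²⁻(aq)
With CO₃²⁻ already at 0.31 mol L⁻¹ and s small, take [CO₃²⁻] ≈ 0.31 mol L⁻¹ and [La³⁺] = 2s.
Ksp = [La³⁺]^2[CO₃²⁻]^3 = (2s)^2(0.31)^3
(2s)^2 = 2.5×10⁻³⁴ / (0.31)^3 = 8.4×10⁻³³
s = 4.6×10⁻¹⁷ mol L⁻¹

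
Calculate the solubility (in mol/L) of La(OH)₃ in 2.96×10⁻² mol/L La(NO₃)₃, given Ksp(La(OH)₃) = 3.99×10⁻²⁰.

3.68×10⁻⁷ M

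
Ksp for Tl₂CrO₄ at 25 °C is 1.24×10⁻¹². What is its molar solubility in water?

6.77×10⁻⁵ M

Tl₂CrO₄(s) ⇌ 2 Tl⁺(aq) + CrO₄²⁻(aq)
If s mol/L of Tl₂CrO₄ dissolves, [Tl⁺] = 2s and [CrO₄²⁻] = s.
Ksp = [Tl⁺]^2[CrO₄²⁻] = (2s)^2 · s = 4s^3
4s^3 = 1.24×10⁻¹²  ⇒  s^3 = 3.10×10⁻¹³
s = (3.10×10⁻¹³)^(1/3) = 6.77×10⁻⁵ mol/L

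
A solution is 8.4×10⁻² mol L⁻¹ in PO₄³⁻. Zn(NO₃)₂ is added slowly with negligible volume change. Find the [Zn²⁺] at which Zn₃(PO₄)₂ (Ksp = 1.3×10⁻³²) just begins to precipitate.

A salt starts to precipitate once the ion product Q reaches its Ksp.
Zn₃(PO₄)₂(s) ⇌ 3 Zn²⁺(aq) + 2 PO₄³⁻(aq)
Ksp = [Zn²⁺]^3[PO₄³⁻]^2 = [Zn²⁺]^3(8.4×10⁻²)^2
[Zn²⁺]^3 = 1.3×10⁻³² / (8.4×10⁻²)^2 = 1.8×10⁻³⁰
[Zn²⁺] = 1.2×10⁻¹⁰ mol L⁻¹

1.2×10⁻¹⁰ M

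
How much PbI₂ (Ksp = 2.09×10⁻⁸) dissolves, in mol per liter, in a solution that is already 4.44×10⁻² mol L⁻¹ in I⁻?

1.06×10⁻⁵ M

PbI₂(s) ⇌ Pb²⁺(aq) + 2 I⁻(aq)
With I⁻ already at 4.44×10⁻² mol L⁻¹ and s small, take [I⁻] ≈ 4.44×10⁻² mol L⁻¹ and [Pb²⁺] = s.
Ksp = [Pb²⁺][I⁻]^2 = s(4.44×10⁻²)^2
s = 2.09×10⁻⁸ / (4.44×10⁻²)^2 = 1.06×10⁻⁵
s = 1.06×10⁻⁵ mol L⁻¹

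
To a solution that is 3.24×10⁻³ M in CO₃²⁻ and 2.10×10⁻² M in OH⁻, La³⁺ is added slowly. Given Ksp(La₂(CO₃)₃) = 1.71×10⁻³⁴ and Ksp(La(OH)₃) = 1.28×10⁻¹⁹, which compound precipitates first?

La(OH)₃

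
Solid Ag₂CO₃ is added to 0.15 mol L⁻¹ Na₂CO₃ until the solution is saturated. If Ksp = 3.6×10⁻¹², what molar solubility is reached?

2.4×10⁻⁶ M

Ag₂CO₃(s) ⇌ 2 Ag⁺(aq) + CO₃²⁻(aq)
With CO₃²⁻ already at 0.15 mol L⁻¹ and s small, take [CO₃²⁻] ≈ 0.15 mol L⁻¹ and [Ag⁺] = 2s.
Ksp = [Ag⁺]^2[CO₃²⁻] = (2s)^2(0.15)
(2s)^2 = 3.6×10⁻¹² / (0.15) = 2.4×10⁻¹¹
s = 2.4×10⁻⁶ mol L⁻¹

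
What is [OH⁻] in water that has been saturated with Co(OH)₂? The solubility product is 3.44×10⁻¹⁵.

1.90×10⁻⁵ M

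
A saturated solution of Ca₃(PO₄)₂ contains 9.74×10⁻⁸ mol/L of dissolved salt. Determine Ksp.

Ca₃(PO₄)₂(s) ⇌ 3 Ca²⁺(aq) + 2 PO₄³⁻(aq)
Let s be the molar solubility. Then [Ca²⁺] = 3s and [PO₄³⁻] = 2s.
Ksp = [Ca²⁺]^3[PO₄³⁻]^2 = (3s)^3 · (2s)^2 = 108s^5
Ksp = 108 × (9.74×10⁻⁸)^5 = 9.47×10⁻³⁴

Ksp = 9.47×10⁻³⁴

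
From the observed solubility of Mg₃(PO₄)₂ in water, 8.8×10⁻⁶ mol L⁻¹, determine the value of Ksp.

Mg₃(PO₄)₂(s) ⇌ 3 Mg²⁺(aq) + 2 PO₄³⁻(aq)
With molar solubility s: [Mg²⁺] = 3s, [PO₄³⁻] = 2s.
Ksp = [Mg²⁺]^3[PO₄³⁻]^2 = (3s)^3 · (2s)^2 = 108s^5
Ksp = 108 × (8.8×10⁻⁶)^5 = 5.7×10⁻²⁴

Ksp = 5.7×10⁻²⁴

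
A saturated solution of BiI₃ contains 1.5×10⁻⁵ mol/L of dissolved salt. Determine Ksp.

BiI₃(s) ⇌ Bi³⁺(aq) + 3 I⁻(aq)
If s mol/L of BiI₃ dissolves, [Bi³⁺] = s and [I⁻] = 3s.
Ksp = [Bi³⁺][I⁻]^3 = s · (3s)^3 = 27s^4
Ksp = 27 × (1.5×10⁻⁵)^4 = 1.4×10⁻¹⁸

Ksp = 1.4×10⁻¹⁸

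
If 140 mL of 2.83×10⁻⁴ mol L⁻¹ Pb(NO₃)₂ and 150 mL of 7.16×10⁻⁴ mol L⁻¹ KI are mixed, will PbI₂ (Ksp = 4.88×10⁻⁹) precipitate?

Total volume after mixing = 140 + 150 = 290 mL.
[Pb²⁺] = (2.83×10⁻⁴)(140)/290 = 1.37×10⁻⁴ mol L⁻¹
[I⁻] = (7.16×10⁻⁴)(150)/290 = 3.70×10⁻⁴ mol L⁻¹
Q = [Pb²⁺][I⁻]^2 = 1.87×10⁻¹¹
Since Q (1.87×10⁻¹¹) is less than Ksp (4.88×10⁻⁹), no PbI₂ precipitates.

No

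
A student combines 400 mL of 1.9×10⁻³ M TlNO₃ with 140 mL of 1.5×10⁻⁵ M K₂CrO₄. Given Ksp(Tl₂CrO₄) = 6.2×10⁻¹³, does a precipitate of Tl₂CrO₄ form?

Yes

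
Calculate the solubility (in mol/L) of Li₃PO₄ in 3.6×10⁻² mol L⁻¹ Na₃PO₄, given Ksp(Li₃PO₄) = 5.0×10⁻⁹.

1.7×10⁻³ M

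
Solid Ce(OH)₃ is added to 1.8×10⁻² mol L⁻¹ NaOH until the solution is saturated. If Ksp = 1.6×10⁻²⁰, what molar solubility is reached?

Ce(OH)₃(s) ⇌ Ce³⁺(aq) + 3 OH⁻(aq)
With OH⁻ already at 1.8×10⁻² mol L⁻¹ and s small, take [OH⁻] ≈ 1.8×10⁻² mol L⁻¹ and [Ce³⁺] = s.
Ksp = [Ce³⁺][OH⁻]^3 = s(1.8×10⁻²)^3
s = 1.6×10⁻²⁰ / (1.8×10⁻²)^3 = 2.7×10⁻¹⁵
s = 2.7×10⁻¹⁵ mol L⁻¹

2.7×10⁻¹⁵ M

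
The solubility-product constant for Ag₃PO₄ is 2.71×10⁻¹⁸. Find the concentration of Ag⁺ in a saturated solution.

5.34×10⁻⁵ M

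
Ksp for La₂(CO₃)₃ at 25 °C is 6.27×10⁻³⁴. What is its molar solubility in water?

La₂(CO₃)₃(s) ⇌ 2 La³⁺(aq) + 3 CO₃²⁻(aq)
Let s be the molar solubility. Then [La³⁺] = 2s and [CO₃²⁻] = 3s.
Ksp = [La³⁺]^2[CO₃²⁻]^3 = (2s)^2 · (3s)^3 = 108s^5
108s^5 = 6.27×10⁻³⁴  ⇒  s^5 = 5.81×10⁻³⁶
s = (5.81×10⁻³⁶)^(1/5) = 8.97×10⁻⁸ M

8.97×10⁻⁸ M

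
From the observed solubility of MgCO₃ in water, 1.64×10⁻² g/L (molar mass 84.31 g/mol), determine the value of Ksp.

s = (1.64×10⁻² g L⁻¹)/(84.31 g mol⁻¹) = 1.9452×10⁻⁴ M
MgCO₃(s) ⇌ Mg²⁺(aq) + CO₃²⁻(aq)
If s mol/L of MgCO₃ dissolves, [Mg²⁺] = s and [CO₃²⁻] = s.
Ksp = [Mg²⁺][CO₃²⁻] = s · s = s^2
Ksp = (1.9452×10⁻⁴)^2 = 3.78×10⁻⁸

Ksp = 3.78×10⁻⁸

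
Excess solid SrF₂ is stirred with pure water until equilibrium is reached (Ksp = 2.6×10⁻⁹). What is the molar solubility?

8.7×10⁻⁴ M

SrF₂(s) ⇌ Sr²⁺(aq) + 2 F⁻(aq)
Let s be the molar solubility. Then [Sr²⁺] = s and [F⁻] = 2s.
Ksp = [Sr²⁺][F⁻]^2 = s · (2s)^2 = 4s^3
4s^3 = 2.6×10⁻⁹  ⇒  s^3 = 6.5×10⁻¹⁰
Taking the 3rd root, s = 8.7×10⁻⁴ mol L⁻¹.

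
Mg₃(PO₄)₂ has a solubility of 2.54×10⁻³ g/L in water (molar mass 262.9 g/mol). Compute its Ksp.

Ksp = 9.09×10⁻²⁴

s = (2.54×10⁻³ g L⁻¹)/(262.9 g mol⁻¹) = 9.6615×10⁻⁶ M
Mg₃(PO₄)₂(s) ⇌ 3 Mg²⁺(aq) + 2 PO₄³⁻(aq)
With molar solubility s: [Mg²⁺] = 3s, [PO₄³⁻] = 2s.
Ksp = [Mg²⁺]^3[PO₄³⁻]^2 = (3s)^3 · (2s)^2 = 108s^5
Ksp = 108 × (9.6615×10⁻⁶)^5 = 9.09×10⁻²⁴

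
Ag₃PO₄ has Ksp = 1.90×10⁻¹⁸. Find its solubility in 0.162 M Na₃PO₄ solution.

Ag₃PO₄(s) ⇌ 3 Ag⁺(aq) + PO₄³⁻(aq)
PO₄³⁻ is already present at 0.162 M. If s mol/L of Ag₃PO₄ dissolves, [Ag⁺] = 3s while [PO₄³⁻] ≈ 0.162 M.
Ksp = [Ag⁺]^3[PO₄³⁻] = (3s)^3(0.162)
(3s)^3 = 1.90×10⁻¹⁸ / (0.162) = 1.17×10⁻¹⁷
s = 7.57×10⁻⁷ M

7.57×10⁻⁷ M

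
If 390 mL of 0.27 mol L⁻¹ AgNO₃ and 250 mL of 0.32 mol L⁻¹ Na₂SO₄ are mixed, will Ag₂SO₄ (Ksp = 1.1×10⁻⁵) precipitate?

Yes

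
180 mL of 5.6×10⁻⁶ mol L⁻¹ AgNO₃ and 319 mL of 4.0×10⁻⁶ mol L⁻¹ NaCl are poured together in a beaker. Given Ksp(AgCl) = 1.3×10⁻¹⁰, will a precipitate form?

No

After mixing, V = 180 mL + 319 mL = 499 mL.
[Ag⁺] = (5.6×10⁻⁶)(180)/499 = 2.0×10⁻⁶ mol L⁻¹
[Cl⁻] = (4.0×10⁻⁶)(319)/499 = 2.6×10⁻⁶ mol L⁻¹
Q = [Ag⁺][Cl⁻] = 5.2×10⁻¹²
Q < Ksp (5.2×10⁻¹² vs 1.3×10⁻¹⁰); the solution remains unsaturated and no precipitate forms.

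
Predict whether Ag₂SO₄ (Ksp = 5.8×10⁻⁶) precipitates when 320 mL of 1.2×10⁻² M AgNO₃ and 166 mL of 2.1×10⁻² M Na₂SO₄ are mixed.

Total volume after mixing = 320 + 166 = 486 mL.
[Ag⁺] = (1.2×10⁻²)(320)/486 = 7.9×10⁻³ M
[SO₄²⁻] = (2.1×10⁻²)(166)/486 = 7.2×10⁻³ M
Q = [Ag⁺]^2[SO₄²⁻] = 4.5×10⁻⁷
Q < Ksp (4.5×10⁻⁷ vs 5.8×10⁻⁶); the solution remains unsaturated and no precipitate forms.

No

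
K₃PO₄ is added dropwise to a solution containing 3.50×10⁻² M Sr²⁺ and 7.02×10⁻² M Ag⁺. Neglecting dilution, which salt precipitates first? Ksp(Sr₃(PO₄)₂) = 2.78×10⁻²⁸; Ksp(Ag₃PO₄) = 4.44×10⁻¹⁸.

Precipitation of each salt begins when its ion product equals Ksp.
For Sr₃(PO₄)₂: [PO₄³⁻] = (Ksp/[Sr²⁺]^3)^(1/2) = 2.55×10⁻¹² M
For Ag₃PO₄: [PO₄³⁻] = (Ksp/[Ag⁺]^3) = 1.28×10⁻¹⁴ M
The smaller threshold [PO₄³⁻] is reached first, so Ag₃PO₄ precipitates first.

Ag₃PO₄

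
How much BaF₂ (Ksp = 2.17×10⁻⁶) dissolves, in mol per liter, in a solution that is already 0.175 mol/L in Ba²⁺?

1.76×10⁻³ M

BaF₂(s) ⇌ Ba²⁺(aq) + 2 F⁻(aq)
With Ba²⁺ already at 0.175 mol/L and s small, take [Ba²⁺] ≈ 0.175 mol/L and [F⁻] = 2s.
Ksp = [Ba²⁺][F⁻]^2 = (0.175)(2s)^2
(2s)^2 = 2.17×10⁻⁶ / (0.175) = 1.24×10⁻⁵
s = 1.76×10⁻³ mol/L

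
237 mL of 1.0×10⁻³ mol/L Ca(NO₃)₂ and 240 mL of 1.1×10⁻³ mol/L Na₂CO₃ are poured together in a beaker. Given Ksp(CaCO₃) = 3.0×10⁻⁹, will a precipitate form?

Yes

After mixing, V = 237 mL + 240 mL = 477 mL.
[Ca²⁺] = (1.0×10⁻³)(237)/477 = 5.0×10⁻⁴ mol/L
[CO₃²⁻] = (1.1×10⁻³)(240)/477 = 5.5×10⁻⁴ mol/L
Q = [Ca²⁺][CO₃²⁻] = 2.7×10⁻⁷
Because Q > Ksp (2.7×10⁻⁷ vs 3.0×10⁻⁹), a precipitate of CaCO₃ forms.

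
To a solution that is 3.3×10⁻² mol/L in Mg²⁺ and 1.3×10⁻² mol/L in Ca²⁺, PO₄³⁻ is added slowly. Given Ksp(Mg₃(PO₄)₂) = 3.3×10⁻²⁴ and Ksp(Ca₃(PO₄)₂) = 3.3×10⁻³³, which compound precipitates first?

Ca₃(PO₄)₂

A salt starts to precipitate once the ion product Q reaches its Ksp.
For Mg₃(PO₄)₂: [PO₄³⁻] = (Ksp/[Mg²⁺]^3)^(1/2) = 3.0×10⁻¹⁰ mol/L
For Ca₃(PO₄)₂: [PO₄³⁻] = (Ksp/[Ca²⁺]^3)^(1/2) = 3.9×10⁻¹⁴ mol/L
Ca₃(PO₄)₂ requires the lower [PO₄³⁻], so it precipitates first.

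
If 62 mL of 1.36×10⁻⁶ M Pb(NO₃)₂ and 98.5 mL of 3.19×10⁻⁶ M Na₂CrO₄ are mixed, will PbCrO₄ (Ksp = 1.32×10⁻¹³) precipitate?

Yes

After mixing, V = 62 mL + 98.5 mL = 160.5 mL.
[Pb²⁺] = (1.36×10⁻⁶)(62)/160.5 = 5.25×10⁻⁷ M
[CrO₄²⁻] = (3.19×10⁻⁶)(98.5)/160.5 = 1.96×10⁻⁶ M
Q = [Pb²⁺][CrO₄²⁻] = 1.03×10⁻¹²
Since Q (1.03×10⁻¹²) exceeds Ksp (1.32×10⁻¹³), PbCrO₄ will precipitate.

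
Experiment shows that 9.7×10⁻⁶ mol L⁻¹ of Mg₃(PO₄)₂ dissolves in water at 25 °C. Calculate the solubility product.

Mg₃(PO₄)₂(s) ⇌ 3 Mg²⁺(aq) + 2 PO₄³⁻(aq)
For each mole of Mg₃(PO₄)₂ that dissolves per liter, [Mg²⁺] = 3s and [PO₄³⁻] = 2s; let s denote this solubility.
Ksp = [Mg²⁺]^3[PO₄³⁻]^2 = (3s)^3 · (2s)^2 = 108s^5
Ksp = 108 × (9.7×10⁻⁶)^5 = 9.3×10⁻²⁴

Ksp = 9.3×10⁻²⁴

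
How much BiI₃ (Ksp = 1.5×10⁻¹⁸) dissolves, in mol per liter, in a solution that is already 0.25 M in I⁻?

9.6×10⁻¹⁷ M

BiI₃(s) ⇌ Bi³⁺(aq) + 3 I⁻(aq)
With I⁻ already at 0.25 M and s small, take [I⁻] ≈ 0.25 M and [Bi³⁺] = s.
Ksp = [Bi³⁺][I⁻]^3 = s(0.25)^3
s = 1.5×10⁻¹⁸ / (0.25)^3 = 9.6×10⁻¹⁷
s = 9.6×10⁻¹⁷ M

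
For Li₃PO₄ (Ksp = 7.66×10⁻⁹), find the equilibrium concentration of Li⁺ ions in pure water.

Li₃PO₄(s) ⇌ 3 Li⁺(aq) + PO₄³⁻(aq)
Call the molar solubility s, so that [Li⁺] = 3s and [PO₄³⁻] = s.
Ksp = [Li⁺]^3[PO₄³⁻] = (3s)^3 · s = 27s^4 = 7.66×10⁻⁹
s = 4.10×10⁻³ mol L⁻¹
[Li⁺] = 3s = 1.23×10⁻² mol L⁻¹

1.23×10⁻² M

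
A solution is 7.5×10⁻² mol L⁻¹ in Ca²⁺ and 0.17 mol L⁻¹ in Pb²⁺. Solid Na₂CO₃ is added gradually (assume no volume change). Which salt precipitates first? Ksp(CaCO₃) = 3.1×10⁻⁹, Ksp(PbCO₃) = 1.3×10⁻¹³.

PbCO₃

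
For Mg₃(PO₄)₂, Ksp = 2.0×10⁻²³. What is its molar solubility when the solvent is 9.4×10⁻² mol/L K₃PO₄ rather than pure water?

Mg₃(PO₄)₂(s) ⇌ 3 Mg²⁺(aq) + 2 PO₄³⁻(aq)
With PO₄³⁻ already at 9.4×10⁻² mol/L and s small, take [PO₄³⁻] ≈ 9.4×10⁻² mol/L and [Mg²⁺] = 3s.
Ksp = [Mg²⁺]^3[PO₄³⁻]^2 = (3s)^3(9.4×10⁻²)^2
(3s)^3 = 2.0×10⁻²³ / (9.4×10⁻²)^2 = 2.3×10⁻²¹
s = 4.4×10⁻⁸ mol/L

4.4×10⁻⁸ M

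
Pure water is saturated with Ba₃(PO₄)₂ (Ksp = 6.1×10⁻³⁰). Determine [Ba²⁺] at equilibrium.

Ba₃(PO₄)₂(s) ⇌ 3 Ba²⁺(aq) + 2 PO₄³⁻(aq)
Let s be the molar solubility. Then [Ba²⁺] = 3s and [PO₄³⁻] = 2s.
Ksp = [Ba²⁺]^3[PO₄³⁻]^2 = (3s)^3 · (2s)^2 = 108s^5 = 6.1×10⁻³⁰
s = 5.6×10⁻⁷ mol L⁻¹
[Ba²⁺] = 3s = 1.7×10⁻⁶ mol L⁻¹

1.7×10⁻⁶ M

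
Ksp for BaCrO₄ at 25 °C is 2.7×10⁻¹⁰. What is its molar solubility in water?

1.6×10⁻⁵ M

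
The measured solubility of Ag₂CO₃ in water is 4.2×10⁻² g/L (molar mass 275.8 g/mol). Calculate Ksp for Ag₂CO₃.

Convert to molarity: s = 4.2×10⁻² / 275.8 = 1.523×10⁻⁴ mol/L
Ag₂CO₃(s) ⇌ 2 Ag⁺(aq) + CO₃²⁻(aq)
For each mole of Ag₂CO₃ that dissolves per liter, [Ag⁺] = 2s and [CO₃²⁻] = s; let s denote this solubility.
Ksp = [Ag⁺]^2[CO₃²⁻] = (2s)^2 · s = 4s^3
Ksp = 4 × (1.523×10⁻⁴)^3 = 1.4×10⁻¹¹

Ksp = 1.4×10⁻¹¹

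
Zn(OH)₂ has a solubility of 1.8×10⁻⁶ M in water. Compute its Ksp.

Ksp = 2.3×10⁻¹⁷

Zn(OH)₂(s) ⇌ Zn²⁺(aq) + 2 OH⁻(aq)
With molar solubility s: [Zn²⁺] = s, [OH⁻] = 2s.
Ksp = [Zn²⁺][OH⁻]^2 = s · (2s)^2 = 4s^3
Ksp = 4 × (1.8×10⁻⁶)^3 = 2.3×10⁻¹⁷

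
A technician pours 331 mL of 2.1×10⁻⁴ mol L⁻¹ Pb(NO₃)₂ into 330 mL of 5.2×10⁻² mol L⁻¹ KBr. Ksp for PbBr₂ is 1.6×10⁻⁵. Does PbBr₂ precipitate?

After mixing, V = 331 mL + 330 mL = 661 mL.
[Pb²⁺] = (2.1×10⁻⁴)(331)/661 = 1.1×10⁻⁴ mol L⁻¹
[Br⁻] = (5.2×10⁻²)(330)/661 = 2.6×10⁻² mol L⁻¹
Q = [Pb²⁺][Br⁻]^2 = 7.1×10⁻⁸
Q < Ksp (7.1×10⁻⁸ vs 1.6×10⁻⁵); the solution remains unsaturated and no precipitate forms.

No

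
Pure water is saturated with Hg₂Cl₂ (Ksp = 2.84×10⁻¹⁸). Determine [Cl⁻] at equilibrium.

1.78×10⁻⁶ M

Hg₂Cl₂(s) ⇌ Hg₂²⁺(aq) + 2 Cl⁻(aq)
With molar solubility s: [Hg₂²⁺] = s, [Cl⁻] = 2s.
Ksp = [Hg₂²⁺][Cl⁻]^2 = s · (2s)^2 = 4s^3 = 2.84×10⁻¹⁸
s = 8.92×10⁻⁷ mol L⁻¹
[Cl⁻] = 2s = 1.78×10⁻⁶ mol L⁻¹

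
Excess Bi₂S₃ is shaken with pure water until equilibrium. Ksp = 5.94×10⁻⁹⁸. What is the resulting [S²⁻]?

4.22×10⁻²⁰ M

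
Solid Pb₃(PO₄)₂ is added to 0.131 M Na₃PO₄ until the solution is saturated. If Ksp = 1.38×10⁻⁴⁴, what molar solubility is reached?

3.10×10⁻¹⁵ M

Pb₃(PO₄)₂(s) ⇌ 3 Pb²⁺(aq) + 2 PO₄³⁻(aq)
The solution already contains PO₄³⁻ at 0.131 M. Let s be the molar solubility of Pb₃(PO₄)₂.
[PO₄³⁻] ≈ 0.131 M (common ion dominates); [Pb²⁺] = 3s.
Ksp = [Pb²⁺]^3[PO₄³⁻]^2 = (3s)^3(0.131)^2
(3s)^3 = 1.38×10⁻⁴⁴ / (0.131)^2 = 8.04×10⁻⁴³
s = 3.10×10⁻¹⁵ M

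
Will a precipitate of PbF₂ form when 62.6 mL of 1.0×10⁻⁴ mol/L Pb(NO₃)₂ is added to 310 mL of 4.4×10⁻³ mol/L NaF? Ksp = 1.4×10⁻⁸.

After mixing, V = 62.6 mL + 310 mL = 372.6 mL.
[Pb²⁺] = (1.0×10⁻⁴)(62.6)/372.6 = 1.7×10⁻⁵ mol/L
[F⁻] = (4.4×10⁻³)(310)/372.6 = 3.7×10⁻³ mol/L
Q = [Pb²⁺][F⁻]^2 = 2.3×10⁻¹⁰
Since Q (2.3×10⁻¹⁰) is less than Ksp (1.4×10⁻⁸), no PbF₂ precipitates.

No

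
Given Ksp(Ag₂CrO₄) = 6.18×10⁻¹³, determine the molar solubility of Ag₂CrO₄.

5.37×10⁻⁵ M

Ag₂CrO₄(s) ⇌ 2 Ag⁺(aq) + CrO₄²⁻(aq)
Let s be the molar solubility. Then [Ag⁺] = 2s and [CrO₄²⁻] = s.
Ksp = [Ag⁺]^2[CrO₄²⁻] = (2s)^2 · s = 4s^3
4s^3 = 6.18×10⁻¹³  ⇒  s^3 = 1.55×10⁻¹³
Taking the 3rd root, s = 5.37×10⁻⁵ mol/L.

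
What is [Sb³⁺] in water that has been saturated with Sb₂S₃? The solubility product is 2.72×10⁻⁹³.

2.41×10⁻¹⁹ M

Sb₂S₃(s) ⇌ 2 Sb³⁺(aq) + 3 S²⁻(aq)
Call the molar solubility s, so that [Sb³⁺] = 2s and [S²⁻] = 3s.
Ksp = [Sb³⁺]^2[S²⁻]^3 = (2s)^2 · (3s)^3 = 108s^5 = 2.72×10⁻⁹³
s = 1.20×10⁻¹⁹ M
[Sb³⁺] = 2s = 2.41×10⁻¹⁹ M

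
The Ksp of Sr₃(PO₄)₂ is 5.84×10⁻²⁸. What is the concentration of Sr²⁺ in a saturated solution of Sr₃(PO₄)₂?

4.20×10⁻⁶ M

Sr₃(PO₄)₂(s) ⇌ 3 Sr²⁺(aq) + 2 PO₄³⁻(aq)
With molar solubility s: [Sr²⁺] = 3s, [PO₄³⁻] = 2s.
Ksp = [Sr²⁺]^3[PO₄³⁻]^2 = (3s)^3 · (2s)^2 = 108s^5 = 5.84×10⁻²⁸
s = 1.40×10⁻⁶ M
[Sr²⁺] = 3s = 4.20×10⁻⁶ M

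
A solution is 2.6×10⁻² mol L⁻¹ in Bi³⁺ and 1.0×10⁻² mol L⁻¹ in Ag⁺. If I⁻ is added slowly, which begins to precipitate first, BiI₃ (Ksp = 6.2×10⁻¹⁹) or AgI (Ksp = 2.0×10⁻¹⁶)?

AgI

Precipitation begins when Q = Ksp.
For BiI₃: [I⁻] = (Ksp/[Bi³⁺])^(1/3) = 2.9×10⁻⁶ mol L⁻¹
For AgI: [I⁻] = (Ksp/[Ag⁺]) = 2.0×10⁻¹⁴ mol L⁻¹
Since AgI needs less I⁻ to reach saturation, it precipitates first.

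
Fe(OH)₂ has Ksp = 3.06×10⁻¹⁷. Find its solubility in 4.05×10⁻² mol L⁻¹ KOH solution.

1.87×10⁻¹⁴ M

Fe(OH)₂(s) ⇌ Fe²⁺(aq) + 2 OH⁻(aq)
OH⁻ is already present at 4.05×10⁻² mol L⁻¹. If s mol/L of Fe(OH)₂ dissolves, [Fe²⁺] = s while [OH⁻] ≈ 4.05×10⁻² mol L⁻¹.
Ksp = [Fe²⁺][OH⁻]^2 = s(4.05×10⁻²)^2
s = 3.06×10⁻¹⁷ / (4.05×10⁻²)^2 = 1.87×10⁻¹⁴
s = 1.87×10⁻¹⁴ mol L⁻¹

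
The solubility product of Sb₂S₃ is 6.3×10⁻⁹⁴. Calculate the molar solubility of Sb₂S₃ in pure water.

9.0×10⁻²⁰ M

Sb₂S₃(s) ⇌ 2 Sb³⁺(aq) + 3 S²⁻(aq)
Let s be the molar solubility. Then [Sb³⁺] = 2s and [S²⁻] = 3s.
Ksp = [Sb³⁺]^2[S²⁻]^3 = (2s)^2 · (3s)^3 = 108s^5
108s^5 = 6.3×10⁻⁹⁴  ⇒  s^5 = 5.8×10⁻⁹⁶
s = 9.0×10⁻²⁰ M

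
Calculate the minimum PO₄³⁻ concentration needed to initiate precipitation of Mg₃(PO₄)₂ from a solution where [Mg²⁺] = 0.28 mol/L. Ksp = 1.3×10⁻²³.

Each salt precipitates once Q = Ksp for that salt.
Mg₃(PO₄)₂(s) ⇌ 3 Mg²⁺(aq) + 2 PO₄³⁻(aq)
Ksp = [Mg²⁺]^3[PO₄³⁻]^2 = [PO₄³⁻]^2(0.28)^3
[PO₄³⁻]^2 = 1.3×10⁻²³ / (0.28)^3 = 5.9×10⁻²²
[PO₄³⁻] = 2.4×10⁻¹¹ mol/L

2.4×10⁻¹¹ M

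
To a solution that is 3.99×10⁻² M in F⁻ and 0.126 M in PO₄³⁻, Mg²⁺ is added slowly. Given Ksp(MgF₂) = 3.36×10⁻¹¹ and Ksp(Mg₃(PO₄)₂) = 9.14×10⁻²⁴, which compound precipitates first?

Precipitation of each salt begins when its ion product equals Ksp.
For MgF₂: [Mg²⁺] = (Ksp/[F⁻]^2) = 2.11×10⁻⁸ M
For Mg₃(PO₄)₂: [Mg²⁺] = (Ksp/[PO₄³⁻]^2)^(1/3) = 8.32×10⁻⁸ M
MgF₂ requires the lower [Mg²⁺], so it precipitates first.

MgF₂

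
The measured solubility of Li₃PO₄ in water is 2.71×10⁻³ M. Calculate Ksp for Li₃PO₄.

Ksp = 1.46×10⁻⁹

Li₃PO₄(s) ⇌ 3 Li⁺(aq) + PO₄³⁻(aq)
With molar solubility s: [Li⁺] = 3s, [PO₄³⁻] = s.
Ksp = [Li⁺]^3[PO₄³⁻] = (3s)^3 · s = 27s^4
Ksp = 27 × (2.71×10⁻³)^4 = 1.46×10⁻⁹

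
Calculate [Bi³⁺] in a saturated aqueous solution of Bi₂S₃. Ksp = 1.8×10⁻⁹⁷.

Bi₂S₃(s) ⇌ 2 Bi³⁺(aq) + 3 S²⁻(aq)
If s mol/L of Bi₂S₃ dissolves, [Bi³⁺] = 2s and [S²⁻] = 3s.
Ksp = [Bi³⁺]^2[S²⁻]^3 = (2s)^2 · (3s)^3 = 108s^5 = 1.8×10⁻⁹⁷
s = 1.8×10⁻²⁰ mol/L
[Bi³⁺] = 2s = 3.5×10⁻²⁰ mol/L

3.5×10⁻²⁰ M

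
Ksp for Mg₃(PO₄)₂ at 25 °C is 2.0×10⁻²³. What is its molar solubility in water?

1.1×10⁻⁵ M

Mg₃(PO₄)₂(s) ⇌ 3 Mg²⁺(aq) + 2 PO₄³⁻(aq)
Call the molar solubility s, so that [Mg²⁺] = 3s and [PO₄³⁻] = 2s.
Ksp = [Mg²⁺]^3[PO₄³⁻]^2 = (3s)^3 · (2s)^2 = 108s^5
108s^5 = 2.0×10⁻²³  ⇒  s^5 = 1.9×10⁻²⁵
s = 1.1×10⁻⁵ mol/L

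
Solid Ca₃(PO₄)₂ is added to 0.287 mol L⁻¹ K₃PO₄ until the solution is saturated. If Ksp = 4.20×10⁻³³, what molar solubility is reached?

1.24×10⁻¹¹ M

Ca₃(PO₄)₂(s) ⇌ 3 Ca²⁺(aq) + 2 PO₄³⁻(aq)
Let s be the solubility of Ca₃(PO₄)₂ here. The common ion gives [PO₄³⁻] ≈ 0.287 mol L⁻¹, and [Ca²⁺] = 3s.
Ksp = [Ca²⁺]^3[PO₄³⁻]^2 = (3s)^3(0.287)^2
(3s)^3 = 4.20×10⁻³³ / (0.287)^2 = 5.10×10⁻³²
s = 1.24×10⁻¹¹ mol L⁻¹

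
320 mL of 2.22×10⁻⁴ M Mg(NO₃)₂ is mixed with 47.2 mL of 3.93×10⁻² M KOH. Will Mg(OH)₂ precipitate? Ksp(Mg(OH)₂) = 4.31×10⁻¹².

Yes

The combined volume is 367.2 mL.
[Mg²⁺] = (2.22×10⁻⁴)(320)/367.2 = 1.93×10⁻⁴ M
[OH⁻] = (3.93×10⁻²)(47.2)/367.2 = 5.05×10⁻³ M
Q = [Mg²⁺][OH⁻]^2 = 4.94×10⁻⁹
Q = 4.94×10⁻⁹ > Ksp = 4.31×10⁻¹², so the solution is supersaturated and Mg(OH)₂ precipitates.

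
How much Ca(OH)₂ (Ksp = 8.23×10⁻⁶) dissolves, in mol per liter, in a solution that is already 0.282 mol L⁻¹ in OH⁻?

Ca(OH)₂(s) ⇌ Ca²⁺(aq) + 2 OH⁻(aq)
OH⁻ is already present at 0.282 mol L⁻¹. If s mol/L of Ca(OH)₂ dissolves, [Ca²⁺] = s while [OH⁻] ≈ 0.282 mol L⁻¹.
Ksp = [Ca²⁺][OH⁻]^2 = s(0.282)^2
s = 8.23×10⁻⁶ / (0.282)^2 = 1.03×10⁻⁴
s = 1.03×10⁻⁴ mol L⁻¹

1.03×10⁻⁴ M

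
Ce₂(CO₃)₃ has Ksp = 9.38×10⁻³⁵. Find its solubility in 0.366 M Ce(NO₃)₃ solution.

Ce₂(CO₃)₃(s) ⇌ 2 Ce³⁺(aq) + 3 CO₃²⁻(aq)
Let s be the solubility of Ce₂(CO₃)₃ here. The common ion gives [Ce³⁺] ≈ 0.366 M, and [CO₃²⁻] = 3s.
Ksp = [Ce³⁺]^2[CO₃²⁻]^3 = (0.366)^2(3s)^3
(3s)^3 = 9.38×10⁻³⁵ / (0.366)^2 = 7.00×10⁻³⁴
s = 2.96×10⁻¹² M

2.96×10⁻¹² M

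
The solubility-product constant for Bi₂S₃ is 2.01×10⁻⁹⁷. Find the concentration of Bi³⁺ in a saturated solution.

3.59×10⁻²⁰ M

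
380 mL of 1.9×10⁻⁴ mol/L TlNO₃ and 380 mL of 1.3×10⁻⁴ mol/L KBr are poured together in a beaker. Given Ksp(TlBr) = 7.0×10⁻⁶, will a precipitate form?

After mixing, V = 380 mL + 380 mL = 760 mL.
[Tl⁺] = (1.9×10⁻⁴)(380)/760 = 9.5×10⁻⁵ mol/L
[Br⁻] = (1.3×10⁻⁴)(380)/760 = 6.5×10⁻⁵ mol/L
Q = [Tl⁺][Br⁻] = 6.2×10⁻⁹
Since Q (6.2×10⁻⁹) is less than Ksp (7.0×10⁻⁶), no TlBr precipitates.

No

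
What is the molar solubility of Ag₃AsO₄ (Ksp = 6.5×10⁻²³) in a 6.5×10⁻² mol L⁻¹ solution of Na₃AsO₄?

3.3×10⁻⁸ M

Ag₃AsO₄(s) ⇌ 3 Ag⁺(aq) + AsO₄³⁻(aq)
AsO₄³⁻ is already present at 6.5×10⁻² mol L⁻¹. If s mol/L of Ag₃AsO₄ dissolves, [Ag⁺] = 3s while [AsO₄³⁻] ≈ 6.5×10⁻² mol L⁻¹.
Ksp = [Ag⁺]^3[AsO₄³⁻] = (3s)^3(6.5×10⁻²)
(3s)^3 = 6.5×10⁻²³ / (6.5×10⁻²) = 1.0×10⁻²¹
s = 3.3×10⁻⁸ mol L⁻¹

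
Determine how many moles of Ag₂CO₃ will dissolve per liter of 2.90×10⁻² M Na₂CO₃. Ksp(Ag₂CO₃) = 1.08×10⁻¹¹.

Ag₂CO₃(s) ⇌ 2 Ag⁺(aq) + CO₃²⁻(aq)
With CO₃²⁻ already at 2.90×10⁻² M and s small, take [CO₃²⁻] ≈ 2.90×10⁻² M and [Ag⁺] = 2s.
Ksp = [Ag⁺]^2[CO₃²⁻] = (2s)^2(2.90×10⁻²)
(2s)^2 = 1.08×10⁻¹¹ / (2.90×10⁻²) = 3.72×10⁻¹⁰
s = 9.65×10⁻⁶ M

9.65×10⁻⁶ M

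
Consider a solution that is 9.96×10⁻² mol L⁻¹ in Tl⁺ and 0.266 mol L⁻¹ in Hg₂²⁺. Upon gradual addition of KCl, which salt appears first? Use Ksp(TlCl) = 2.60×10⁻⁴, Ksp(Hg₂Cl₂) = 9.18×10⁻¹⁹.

Hg₂Cl₂

Precipitation of each salt begins when its ion product equals Ksp.
For TlCl: [Cl⁻] = (Ksp/[Tl⁺]) = 2.61×10⁻³ mol L⁻¹
For Hg₂Cl₂: [Cl⁻] = (Ksp/[Hg₂²⁺])^(1/2) = 1.86×10⁻⁹ mol L⁻¹
The smaller threshold [Cl⁻] is reached first, so Hg₂Cl₂ precipitates first.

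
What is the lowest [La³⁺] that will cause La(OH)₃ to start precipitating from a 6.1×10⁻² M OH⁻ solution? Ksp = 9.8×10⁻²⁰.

4.3×10⁻¹⁶ M

Precipitation of each salt begins when its ion product equals Ksp.
La(OH)₃(s) ⇌ La³⁺(aq) + 3 OH⁻(aq)
Ksp = [La³⁺][OH⁻]^3 = [La³⁺](6.1×10⁻²)^3
[La³⁺] = 9.8×10⁻²⁰ / (6.1×10⁻²)^3 = 4.3×10⁻¹⁶
[La³⁺] = 4.3×10⁻¹⁶ M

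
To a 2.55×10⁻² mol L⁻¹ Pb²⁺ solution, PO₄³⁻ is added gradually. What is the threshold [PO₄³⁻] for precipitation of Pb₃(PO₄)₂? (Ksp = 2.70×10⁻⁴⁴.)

Precipitation begins when Q = Ksp.
Pb₃(PO₄)₂(s) ⇌ 3 Pb²⁺(aq) + 2 PO₄³⁻(aq)
Ksp = [Pb²⁺]^3[PO₄³⁻]^2 = [PO₄³⁻]^2(2.55×10⁻²)^3
[PO₄³⁻]^2 = 2.70×10⁻⁴⁴ / (2.55×10⁻²)^3 = 1.63×10⁻³⁹
[PO₄³⁻] = 4.04×10⁻²⁰ mol L⁻¹

4.04×10⁻²⁰ M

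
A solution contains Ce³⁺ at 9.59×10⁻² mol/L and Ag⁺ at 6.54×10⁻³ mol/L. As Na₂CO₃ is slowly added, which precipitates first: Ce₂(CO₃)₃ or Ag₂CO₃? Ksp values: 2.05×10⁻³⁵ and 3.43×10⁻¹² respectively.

Each salt precipitates once Q = Ksp for that salt.
For Ce₂(CO₃)₃: [CO₃²⁻] = (Ksp/[Ce³⁺]^2)^(1/3) = 1.31×10⁻¹¹ mol/L
For Ag₂CO₃: [CO₃²⁻] = (Ksp/[Ag⁺]^2) = 8.02×10⁻⁸ mol/L
Since Ce₂(CO₃)₃ needs less CO₃²⁻ to reach saturation, it precipitates first.

Ce₂(CO₃)₃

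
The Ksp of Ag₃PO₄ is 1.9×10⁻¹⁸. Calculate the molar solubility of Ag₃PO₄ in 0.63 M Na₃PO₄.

Ag₃PO₄(s) ⇌ 3 Ag⁺(aq) + PO₄³⁻(aq)
The solution already contains PO₄³⁻ at 0.63 M. Let s be the molar solubility of Ag₃PO₄.
[PO₄³⁻] ≈ 0.63 M (common ion dominates); [Ag⁺] = 3s.
Ksp = [Ag⁺]^3[PO₄³⁻] = (3s)^3(0.63)
(3s)^3 = 1.9×10⁻¹⁸ / (0.63) = 3.0×10⁻¹⁸
s = 4.8×10⁻⁷ M

4.8×10⁻⁷ M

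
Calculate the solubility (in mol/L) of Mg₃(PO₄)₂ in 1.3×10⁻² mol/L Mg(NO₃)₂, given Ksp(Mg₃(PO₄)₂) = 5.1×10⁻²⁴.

7.6×10⁻¹⁰ M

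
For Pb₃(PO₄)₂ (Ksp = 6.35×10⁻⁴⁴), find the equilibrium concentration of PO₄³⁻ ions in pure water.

Pb₃(PO₄)₂(s) ⇌ 3 Pb²⁺(aq) + 2 PO₄³⁻(aq)
Call the molar solubility s, so that [Pb²⁺] = 3s and [PO₄³⁻] = 2s.
Ksp = [Pb²⁺]^3[PO₄³⁻]^2 = (3s)^3 · (2s)^2 = 108s^5 = 6.35×10⁻⁴⁴
s = 8.99×10⁻¹⁰ mol/L
[PO₄³⁻] = 2s = 1.80×10⁻⁹ mol/L

1.80×10⁻⁹ M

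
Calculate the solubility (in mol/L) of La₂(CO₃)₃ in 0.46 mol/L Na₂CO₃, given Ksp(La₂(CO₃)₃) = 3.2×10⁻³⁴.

La₂(CO₃)₃(s) ⇌ 2 La³⁺(aq) + 3 CO₃²⁻(aq)
CO₃²⁻ is already present at 0.46 mol/L. If s mol/L of La₂(CO₃)₃ dissolves, [La³⁺] = 2s while [CO₃²⁻] ≈ 0.46 mol/L.
Ksp = [La³⁺]^2[CO₃²⁻]^3 = (2s)^2(0.46)^3
(2s)^2 = 3.2×10⁻³⁴ / (0.46)^3 = 3.3×10⁻³³
s = 2.9×10⁻¹⁷ mol/L

2.9×10⁻¹⁷ M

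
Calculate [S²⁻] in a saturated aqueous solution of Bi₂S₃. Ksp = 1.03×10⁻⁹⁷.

Bi₂S₃(s) ⇌ 2 Bi³⁺(aq) + 3 S²⁻(aq)
Call the molar solubility s, so that [Bi³⁺] = 2s and [S²⁻] = 3s.
Ksp = [Bi³⁺]^2[S²⁻]^3 = (2s)^2 · (3s)^3 = 108s^5 = 1.03×10⁻⁹⁷
s = 1.57×10⁻²⁰ M
[S²⁻] = 3s = 4.71×10⁻²⁰ M

4.71×10⁻²⁰ M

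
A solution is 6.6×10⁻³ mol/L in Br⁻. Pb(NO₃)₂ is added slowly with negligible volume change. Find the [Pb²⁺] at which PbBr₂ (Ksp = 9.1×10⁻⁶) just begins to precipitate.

0.21 M

Precipitation of each salt begins when its ion product equals Ksp.
PbBr₂(s) ⇌ Pb²⁺(aq) + 2 Br⁻(aq)
Ksp = [Pb²⁺][Br⁻]^2 = [Pb²⁺](6.6×10⁻³)^2
[Pb²⁺] = 9.1×10⁻⁶ / (6.6×10⁻³)^2 = 0.21
[Pb²⁺] = 0.21 mol/L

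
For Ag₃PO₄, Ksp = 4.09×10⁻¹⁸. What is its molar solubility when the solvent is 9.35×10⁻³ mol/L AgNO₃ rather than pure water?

5.00×10⁻¹² M

Ag₃PO₄(s) ⇌ 3 Ag⁺(aq) + PO₄³⁻(aq)
Ag⁺ is already present at 9.35×10⁻³ mol/L. If s mol/L of Ag₃PO₄ dissolves, [PO₄³⁻] = s while [Ag⁺] ≈ 9.35×10⁻³ mol/L.
Ksp = [Ag⁺]^3[PO₄³⁻] = (9.35×10⁻³)^3s
s = 4.09×10⁻¹⁸ / (9.35×10⁻³)^3 = 5.00×10⁻¹²
s = 5.00×10⁻¹² mol/L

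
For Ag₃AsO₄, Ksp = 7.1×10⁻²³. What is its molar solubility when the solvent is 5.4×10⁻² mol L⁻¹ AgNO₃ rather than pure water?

Ag₃AsO₄(s) ⇌ 3 Ag⁺(aq) + AsO₄³⁻(aq)
With Ag⁺ already at 5.4×10⁻² mol L⁻¹ and s small, take [Ag⁺] ≈ 5.4×10⁻² mol L⁻¹ and [AsO₄³⁻] = s.
Ksp = [Ag⁺]^3[AsO₄³⁻] = (5.4×10⁻²)^3s
s = 7.1×10⁻²³ / (5.4×10⁻²)^3 = 4.5×10⁻¹⁹
s = 4.5×10⁻¹⁹ mol L⁻¹

4.5×10⁻¹⁹ M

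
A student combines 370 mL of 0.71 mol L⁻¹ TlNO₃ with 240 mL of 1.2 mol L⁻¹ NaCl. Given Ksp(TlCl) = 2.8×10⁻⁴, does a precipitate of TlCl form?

Yes

The combined volume is 610 mL.
[Tl⁺] = (0.71)(370)/610 = 0.43 mol L⁻¹
[Cl⁻] = (1.2)(240)/610 = 0.47 mol L⁻¹
Q = [Tl⁺][Cl⁻] = 0.20
Since Q (0.20) exceeds Ksp (2.8×10⁻⁴), TlCl will precipitate.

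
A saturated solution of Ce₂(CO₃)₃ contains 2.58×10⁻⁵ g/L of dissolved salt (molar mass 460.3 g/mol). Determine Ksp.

Ksp = 5.97×10⁻³⁵

s = (2.58×10⁻⁵ g L⁻¹)/(460.3 g mol⁻¹) = 5.6050×10⁻⁸ M
Ce₂(CO₃)₃(s) ⇌ 2 Ce³⁺(aq) + 3 CO₃²⁻(aq)
If s mol/L of Ce₂(CO₃)₃ dissolves, [Ce³⁺] = 2s and [CO₃²⁻] = 3s.
Ksp = [Ce³⁺]^2[CO₃²⁻]^3 = (2s)^2 · (3s)^3 = 108s^5
Ksp = 108 × (5.6050×10⁻⁸)^5 = 5.97×10⁻³⁵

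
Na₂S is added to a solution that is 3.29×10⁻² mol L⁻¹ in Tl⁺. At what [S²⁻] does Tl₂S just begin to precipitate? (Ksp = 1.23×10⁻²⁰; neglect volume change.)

1.14×10⁻¹⁷ M

The threshold for precipitation is Q = Ksp.
Tl₂S(s) ⇌ 2 Tl⁺(aq) + S²⁻(aq)
Ksp = [Tl⁺]^2[S²⁻] = [S²⁻](3.29×10⁻²)^2
[S²⁻] = 1.23×10⁻²⁰ / (3.29×10⁻²)^2 = 1.14×10⁻¹⁷
[S²⁻] = 1.14×10⁻¹⁷ mol L⁻¹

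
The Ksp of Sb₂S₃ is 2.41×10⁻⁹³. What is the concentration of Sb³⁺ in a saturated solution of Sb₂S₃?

Sb₂S₃(s) ⇌ 2 Sb³⁺(aq) + 3 S²⁻(aq)
Let s be the molar solubility. Then [Sb³⁺] = 2s and [S²⁻] = 3s.
Ksp = [Sb³⁺]^2[S²⁻]^3 = (2s)^2 · (3s)^3 = 108s^5 = 2.41×10⁻⁹³
s = 1.17×10⁻¹⁹ mol/L
[Sb³⁺] = 2s = 2.35×10⁻¹⁹ mol/L

2.35×10⁻¹⁹ M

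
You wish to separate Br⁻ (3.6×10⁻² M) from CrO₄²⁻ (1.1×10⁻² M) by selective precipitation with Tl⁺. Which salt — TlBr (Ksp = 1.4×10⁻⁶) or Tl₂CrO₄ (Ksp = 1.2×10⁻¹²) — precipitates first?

Tl₂CrO₄

A salt starts to precipitate once the ion product Q reaches its Ksp.
For TlBr: [Tl⁺] = (Ksp/[Br⁻]) = 3.9×10⁻⁵ M
For Tl₂CrO₄: [Tl⁺] = (Ksp/[CrO₄²⁻])^(1/2) = 1.0×10⁻⁵ M
The smaller threshold [Tl⁺] is reached first, so Tl₂CrO₄ precipitates first.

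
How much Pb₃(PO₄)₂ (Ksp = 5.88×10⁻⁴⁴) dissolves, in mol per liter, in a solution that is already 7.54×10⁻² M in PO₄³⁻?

7.26×10⁻¹⁵ M

Pb₃(PO₄)₂(s) ⇌ 3 Pb²⁺(aq) + 2 PO₄³⁻(aq)
The solution already contains PO₄³⁻ at 7.54×10⁻² M. Let s be the molar solubility of Pb₃(PO₄)₂.
[PO₄³⁻] ≈ 7.54×10⁻² M (common ion dominates); [Pb²⁺] = 3s.
Ksp = [Pb²⁺]^3[PO₄³⁻]^2 = (3s)^3(7.54×10⁻²)^2
(3s)^3 = 5.88×10⁻⁴⁴ / (7.54×10⁻²)^2 = 1.03×10⁻⁴¹
s = 7.26×10⁻¹⁵ M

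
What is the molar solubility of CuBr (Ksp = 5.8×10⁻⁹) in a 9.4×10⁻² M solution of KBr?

6.2×10⁻⁸ M

CuBr(s) ⇌ Cu⁺(aq) + Br⁻(aq)
Br⁻ is already present at 9.4×10⁻² M. If s mol/L of CuBr dissolves, [Cu⁺] = s while [Br⁻] ≈ 9.4×10⁻² M.
Ksp = [Cu⁺][Br⁻] = s(9.4×10⁻²)
s = 5.8×10⁻⁹ / (9.4×10⁻²) = 6.2×10⁻⁸
s = 6.2×10⁻⁸ M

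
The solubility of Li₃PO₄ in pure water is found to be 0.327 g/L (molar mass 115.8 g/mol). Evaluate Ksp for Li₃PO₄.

Molar solubility s = (0.327 g/L) / (115.8 g/mol) = 2.8238×10⁻³ mol/L
Li₃PO₄(s) ⇌ 3 Li⁺(aq) + PO₄³⁻(aq)
Let s be the molar solubility. Then [Li⁺] = 3s and [PO₄³⁻] = s.
Ksp = [Li⁺]^3[PO₄³⁻] = (3s)^3 · s = 27s^4
Ksp = 27 × (2.8238×10⁻³)^4 = 1.72×10⁻⁹

Ksp = 1.72×10⁻⁹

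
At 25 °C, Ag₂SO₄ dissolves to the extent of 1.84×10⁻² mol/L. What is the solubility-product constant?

Ag₂SO₄(s) ⇌ 2 Ag⁺(aq) + SO₄²⁻(aq)
With molar solubility s: [Ag⁺] = 2s, [SO₄²⁻] = s.
Ksp = [Ag⁺]^2[SO₄²⁻] = (2s)^2 · s = 4s^3
Ksp = 4 × (1.84×10⁻²)^3 = 2.49×10⁻⁵

Ksp = 2.49×10⁻⁵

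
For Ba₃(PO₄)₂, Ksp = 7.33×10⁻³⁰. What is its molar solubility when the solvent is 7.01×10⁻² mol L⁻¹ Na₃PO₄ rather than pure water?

Ba₃(PO₄)₂(s) ⇌ 3 Ba²⁺(aq) + 2 PO₄³⁻(aq)
Let s be the solubility of Ba₃(PO₄)₂ here. The common ion gives [PO₄³⁻] ≈ 7.01×10⁻² mol L⁻¹, and [Ba²⁺] = 3s.
Ksp = [Ba²⁺]^3[PO₄³⁻]^2 = (3s)^3(7.01×10⁻²)^2
(3s)^3 = 7.33×10⁻³⁰ / (7.01×10⁻²)^2 = 1.49×10⁻²⁷
s = 3.81×10⁻¹⁰ mol L⁻¹

3.81×10⁻¹⁰ M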